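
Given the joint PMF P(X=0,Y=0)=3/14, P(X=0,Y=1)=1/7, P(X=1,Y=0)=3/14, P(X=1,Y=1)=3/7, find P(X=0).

P(X=0) = P(X=0,Y=0) + P(X=0,Y=1)
= 3/14 + 1/7
= 5/14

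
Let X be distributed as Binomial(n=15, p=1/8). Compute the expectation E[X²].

Using the identity E[X²] = Var(X) + (E[X])²:
E[X] = \frac{15}{8}
Var(X) = \frac{105}{64}
E[X²] = \frac{105}{64} + (\frac{15}{8})²
= \frac{165}{32}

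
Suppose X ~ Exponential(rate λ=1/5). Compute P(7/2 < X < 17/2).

P(7/2 < X < 17/2) = ∫_{7/2}^{17/2} f(x) dx
where f(x) = \frac{e^{- \frac{x}{5}}}{5}
= - \frac{1 - e}{e^{\frac{17}{10}}}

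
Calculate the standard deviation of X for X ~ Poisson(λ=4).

For X ~ Poisson(λ=4):
Var(X) = 4
SD(X) = √(Var(X)) = √(4) = 2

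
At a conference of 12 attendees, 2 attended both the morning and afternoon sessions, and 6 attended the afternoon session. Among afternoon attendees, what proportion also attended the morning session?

P(A ∩ B) = 2/12 = 1/6
P(B) = 6/12 = 1/2
P(A|B) = P(A ∩ B) / P(B) = (1/6) / (1/2) = 1/3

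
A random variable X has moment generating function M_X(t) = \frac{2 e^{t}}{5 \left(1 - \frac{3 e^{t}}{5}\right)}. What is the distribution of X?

The MGF M(t) = \frac{2 e^{t}}{5 \left(1 - \frac{3 e^{t}}{5}\right)} is the standard form for the Geometric distribution.
Comparing with the known MGF formula identifies: Geometric(p=2/5), X = trial number of first success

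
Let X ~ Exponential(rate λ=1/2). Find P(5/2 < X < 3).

P(5/2 < X < 3) = ∫_{5/2}^{3} f(x) dx
where f(x) = \frac{e^{- \frac{x}{2}}}{2}
= - \frac{1}{e^{\frac{3}{2}}} + e^{- \frac{5}{4}}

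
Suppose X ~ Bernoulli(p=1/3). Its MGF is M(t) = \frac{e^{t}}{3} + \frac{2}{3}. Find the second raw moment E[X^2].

To find E[X^2], compute M^(2)(0):
M^(1)(t) = \frac{e^{t}}{3}
M^(2)(t) = \frac{e^{t}}{3}
M^(2)(0) = \frac{1}{3}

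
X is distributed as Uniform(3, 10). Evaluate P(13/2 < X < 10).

P(13/2 < X < 10) = ∫_{13/2}^{10} f(x) dx
where f(x) = \frac{1}{7}
= \frac{1}{2}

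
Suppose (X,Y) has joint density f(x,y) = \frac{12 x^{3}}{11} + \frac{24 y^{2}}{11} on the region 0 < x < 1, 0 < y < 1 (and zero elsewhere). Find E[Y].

E[Y] = ∫_0^1 ∫_0^1 y × f(x,y) dx dy
= \frac{15}{22}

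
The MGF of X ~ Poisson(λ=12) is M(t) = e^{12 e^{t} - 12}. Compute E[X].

To find E[X], compute M^(1)(0):
M^(1)(t) = 12 e^{t} e^{12 e^{t} - 12}
M^(1)(0) = 12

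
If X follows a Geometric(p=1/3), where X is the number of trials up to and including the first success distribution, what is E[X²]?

Using the identity E[X²] = Var(X) + (E[X])²:
E[X] = 3
Var(X) = 6
E[X²] = 6 + (3)²
= 15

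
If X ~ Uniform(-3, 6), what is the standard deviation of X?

For X ~ Uniform(-3, 6):
Var(X) = \frac{27}{4}
SD(X) = √(Var(X)) = √(\frac{27}{4}) = \frac{3 \sqrt{3}}{2}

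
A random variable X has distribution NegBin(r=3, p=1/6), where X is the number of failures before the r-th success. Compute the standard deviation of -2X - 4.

For X ~ NegBin(r=3, p=1/6), where X is the number of failures before the r-th success:
Var(X) = 90
SD(X) = √(Var(X)) = √(90) = 3 \sqrt{10}
SD(-2X - 4) = |-2| × SD(X) = 2 × 3 \sqrt{10} = 6 \sqrt{10}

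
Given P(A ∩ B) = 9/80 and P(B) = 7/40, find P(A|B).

P(A|B) = P(A ∩ B) / P(B)
= (9/80) / (7/40)
= 9/14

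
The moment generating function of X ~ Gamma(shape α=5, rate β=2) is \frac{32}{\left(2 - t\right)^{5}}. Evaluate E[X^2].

To find E[X^2], compute M^(2)(0):
M^(1)(t) = \frac{160}{\left(2 - t\right)^{6}}
M^(2)(t) = \frac{960}{\left(2 - t\right)^{7}}
M^(2)(0) = \frac{15}{2}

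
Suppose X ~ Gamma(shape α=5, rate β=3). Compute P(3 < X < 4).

P(3 < X < 4) = ∫_{3}^{4} f(x) dx
where f(x) = \frac{81 x^{4} e^{- 3 x}}{8}
= \frac{-9896 + 3563 e^{3}}{8 e^{12}}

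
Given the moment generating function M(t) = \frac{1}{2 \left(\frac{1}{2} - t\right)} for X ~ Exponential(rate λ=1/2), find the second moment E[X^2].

To find E[X^2], compute M^(2)(0):
M^(1)(t) = \frac{1}{2 \left(\frac{1}{2} - t\right)^{2}}
M^(2)(t) = \frac{1}{\left(\frac{1}{2} - t\right)^{3}}
M^(2)(0) = 8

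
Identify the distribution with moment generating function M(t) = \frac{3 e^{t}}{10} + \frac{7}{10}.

The MGF M(t) = \frac{3 e^{t}}{10} + \frac{7}{10} is the standard form for the Bernoulli distribution.
Comparing with the known MGF formula identifies: Bernoulli(p=3/10)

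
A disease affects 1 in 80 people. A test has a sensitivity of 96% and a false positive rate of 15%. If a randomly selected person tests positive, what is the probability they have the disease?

Let D = the rare event, + = positive/flagged.
P(D) = 1/80
P(+|D) = 96/100 = 24/25
P(+|D') = 15/100 = 3/20
P(+) = P(+|D)P(D) + P(+|D')P(D')
     = \frac{24}{25} × \frac{1}{80} + \frac{3}{20} × \frac{79}{80}
     = \frac{1281}{8000}
P(D|+) = P(+|D)P(D)/P(+) = \frac{32}{427}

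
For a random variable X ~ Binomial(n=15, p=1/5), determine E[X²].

Using the identity E[X²] = Var(X) + (E[X])²:
E[X] = 3
Var(X) = \frac{12}{5}
E[X²] = \frac{12}{5} + (3)²
= \frac{57}{5}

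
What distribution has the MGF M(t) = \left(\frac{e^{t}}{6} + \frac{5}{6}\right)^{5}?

The MGF M(t) = \left(\frac{e^{t}}{6} + \frac{5}{6}\right)^{5} is the standard form for the Binomial distribution.
Comparing with the known MGF formula identifies: Binomial(n=5, p=1/6)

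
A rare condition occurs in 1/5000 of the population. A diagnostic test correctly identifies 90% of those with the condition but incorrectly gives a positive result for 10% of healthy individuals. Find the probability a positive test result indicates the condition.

Let D = the rare event, + = positive/flagged.
P(D) = 1/5000
P(+|D) = 90/100 = 9/10
P(+|D') = 10/100 = 1/10
P(+) = P(+|D)P(D) + P(+|D')P(D')
     = \frac{9}{10} × \frac{1}{5000} + \frac{1}{10} × \frac{4999}{5000}
     = \frac{313}{3125}
P(D|+) = P(+|D)P(D)/P(+) = \frac{9}{5008}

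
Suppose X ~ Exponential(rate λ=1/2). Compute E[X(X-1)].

E[X(X-1)] = E[X² - X] = E[X²] - E[X]
E[X] = 2
E[X²] = Var(X) + (E[X])² = 4 + (2)² = 8
E[X(X-1)] = 8 - 2 = 6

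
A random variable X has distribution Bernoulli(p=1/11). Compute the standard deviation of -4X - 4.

For X ~ Bernoulli(p=1/11):
Var(X) = \frac{10}{121}
SD(X) = √(Var(X)) = √(\frac{10}{121}) = \frac{\sqrt{10}}{11}
SD(-4X - 4) = |-4| × SD(X) = 4 × \frac{\sqrt{10}}{11} = \frac{4 \sqrt{10}}{11}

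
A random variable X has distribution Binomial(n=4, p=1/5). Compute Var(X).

For X ~ Binomial(n=4, p=1/5):
Var(X) = \frac{16}{25}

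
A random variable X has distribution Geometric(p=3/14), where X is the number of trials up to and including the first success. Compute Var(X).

For X ~ Geometric(p=3/14), where X is the number of trials up to and including the first success:
Var(X) = \frac{154}{9}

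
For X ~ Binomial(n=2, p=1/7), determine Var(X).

For X ~ Binomial(n=2, p=1/7):
Var(X) = \frac{12}{49}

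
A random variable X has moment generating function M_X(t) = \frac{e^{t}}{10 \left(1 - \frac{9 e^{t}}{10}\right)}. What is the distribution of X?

The MGF M(t) = \frac{e^{t}}{10 \left(1 - \frac{9 e^{t}}{10}\right)} is the standard form for the Geometric distribution.
Comparing with the known MGF formula identifies: Geometric(p=1/10), X = trial number of first success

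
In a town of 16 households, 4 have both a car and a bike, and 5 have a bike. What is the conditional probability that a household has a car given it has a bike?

P(A ∩ B) = 4/16 = 1/4
P(B) = 5/16
P(A|B) = P(A ∩ B) / P(B) = (1/4) / (5/16) = 4/5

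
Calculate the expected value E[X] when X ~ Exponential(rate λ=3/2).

For X ~ Exponential(rate λ=3/2), the expected value is:
E[X] = \frac{2}{3}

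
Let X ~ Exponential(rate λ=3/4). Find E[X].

For X ~ Exponential(rate λ=3/4), the expected value is:
E[X] = \frac{4}{3}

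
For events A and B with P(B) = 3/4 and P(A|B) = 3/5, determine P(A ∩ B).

By definition, P(A|B) = P(A ∩ B) / P(B)
So P(A ∩ B) = P(A|B) × P(B)
= 3/5 × 3/4
= 9/20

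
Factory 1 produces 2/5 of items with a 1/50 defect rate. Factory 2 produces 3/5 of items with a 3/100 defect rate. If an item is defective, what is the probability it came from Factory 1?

Using Bayes' theorem:
P(F1) = 2/5, P(D|F1) = 1/50
P(F2) = 3/5, P(D|F2) = 3/100
P(D) = P(D|F1)P(F1) + P(D|F2)P(F2)
     = \frac{13}{500}
P(F1|D) = P(D|F1)P(F1) / P(D)
= \frac{4}{13}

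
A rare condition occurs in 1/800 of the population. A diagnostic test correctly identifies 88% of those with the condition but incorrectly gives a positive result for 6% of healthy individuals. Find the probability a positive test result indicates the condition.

Let D = the rare event, + = positive/flagged.
P(D) = 1/800
P(+|D) = 88/100 = 22/25
P(+|D') = 6/100 = 3/50
P(+) = P(+|D)P(D) + P(+|D')P(D')
     = \frac{22}{25} × \frac{1}{800} + \frac{3}{50} × \frac{799}{800}
     = \frac{2441}{40000}
P(D|+) = P(+|D)P(D)/P(+) = \frac{44}{2441}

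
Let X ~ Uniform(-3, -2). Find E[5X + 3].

For X ~ Uniform(-3, -2):
E[X] = - \frac{5}{2}
E[5X + 3] = 5 × E[X] + 3 = - \frac{19}{2}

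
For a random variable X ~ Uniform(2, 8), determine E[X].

For X ~ Uniform(2, 8), the expected value is:
E[X] = 5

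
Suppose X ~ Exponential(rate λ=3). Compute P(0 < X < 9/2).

P(0 < X < 9/2) = ∫_{0}^{9/2} f(x) dx
where f(x) = 3 e^{- 3 x}
= 1 - e^{- \frac{27}{2}}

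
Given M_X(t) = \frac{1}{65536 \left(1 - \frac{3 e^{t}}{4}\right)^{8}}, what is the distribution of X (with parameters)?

The MGF M(t) = \frac{1}{65536 \left(1 - \frac{3 e^{t}}{4}\right)^{8}} is the standard form for the NegativeBinomial distribution.
Comparing with the known MGF formula identifies: NegBin(r=8, p=1/4), X = failures before r-th success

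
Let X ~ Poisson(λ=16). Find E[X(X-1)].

E[X(X-1)] = E[X² - X] = E[X²] - E[X]
E[X] = 16
E[X²] = Var(X) + (E[X])² = 16 + (16)² = 272
E[X(X-1)] = 272 - 16 = 256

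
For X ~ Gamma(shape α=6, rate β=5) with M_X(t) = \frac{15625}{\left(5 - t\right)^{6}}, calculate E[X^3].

To find E[X^3], compute M^(3)(0):
M^(1)(t) = \frac{93750}{\left(5 - t\right)^{7}}
M^(2)(t) = \frac{656250}{\left(5 - t\right)^{8}}
M^(3)(t) = \frac{5250000}{\left(5 - t\right)^{9}}
M^(3)(0) = \frac{336}{125}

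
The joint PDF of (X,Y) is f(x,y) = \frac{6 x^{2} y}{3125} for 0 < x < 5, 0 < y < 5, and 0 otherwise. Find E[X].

f_X(x) = ∫_0^5 \frac{6 x^{2} y}{3125} dy = \frac{3 x^{2}}{125}
E[X] = ∫_0^5 x × (\frac{3 x^{2}}{125}) dx = \frac{15}{4}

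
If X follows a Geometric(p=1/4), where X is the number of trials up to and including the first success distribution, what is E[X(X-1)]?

E[X(X-1)] = E[X² - X] = E[X²] - E[X]
E[X] = 4
E[X²] = Var(X) + (E[X])² = 12 + (4)² = 28
E[X(X-1)] = 28 - 4 = 24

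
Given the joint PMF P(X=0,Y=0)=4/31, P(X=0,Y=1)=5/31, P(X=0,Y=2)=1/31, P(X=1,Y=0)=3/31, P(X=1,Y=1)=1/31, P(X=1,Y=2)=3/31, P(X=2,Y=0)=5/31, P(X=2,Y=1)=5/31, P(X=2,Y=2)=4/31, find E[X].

First find marginal of X:
P(X=0) = 10/31
P(X=1) = 7/31
P(X=2) = 14/31
E[X] = 0 × 10/31 + 1 × 7/31 + 2 × 14/31 = 35/31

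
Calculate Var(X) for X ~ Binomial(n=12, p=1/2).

For X ~ Binomial(n=12, p=1/2):
Var(X) = 3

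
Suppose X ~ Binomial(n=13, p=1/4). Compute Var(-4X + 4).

For X ~ Binomial(n=13, p=1/4):
Var(X) = \frac{39}{16}
Var(-4X + 4) = (-4)² × Var(X) = 16 × \frac{39}{16} = 39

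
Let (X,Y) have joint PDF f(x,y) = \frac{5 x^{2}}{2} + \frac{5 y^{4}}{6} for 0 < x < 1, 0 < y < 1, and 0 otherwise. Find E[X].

E[X] = ∫_0^1 ∫_0^1 x × f(x,y) dy dx
= ∫_0^1 ∫_0^1 x × (\frac{5 x^{2}}{2} + \frac{5 y^{4}}{6}) dy dx
= \frac{17}{24}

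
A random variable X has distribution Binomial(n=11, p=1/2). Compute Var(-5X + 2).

For X ~ Binomial(n=11, p=1/2):
Var(X) = \frac{11}{4}
Var(-5X + 2) = (-5)² × Var(X) = 25 × \frac{11}{4} = \frac{275}{4}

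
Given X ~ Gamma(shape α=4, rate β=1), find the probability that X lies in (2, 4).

P(2 < X < 4) = ∫_{2}^{4} f(x) dx
where f(x) = \frac{x^{3} e^{- x}}{6}
= \frac{-71 + 19 e^{2}}{3 e^{4}}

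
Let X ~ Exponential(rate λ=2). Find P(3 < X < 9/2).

P(3 < X < 9/2) = ∫_{3}^{9/2} f(x) dx
where f(x) = 2 e^{- 2 x}
= - \frac{1 - e^{3}}{e^{9}}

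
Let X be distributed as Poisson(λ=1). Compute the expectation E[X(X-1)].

E[X(X-1)] = E[X² - X] = E[X²] - E[X]
E[X] = 1
E[X²] = Var(X) + (E[X])² = 1 + (1)² = 2
E[X(X-1)] = 2 - 1 = 1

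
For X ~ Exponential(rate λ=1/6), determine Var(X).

For X ~ Exponential(rate λ=1/6):
Var(X) = 36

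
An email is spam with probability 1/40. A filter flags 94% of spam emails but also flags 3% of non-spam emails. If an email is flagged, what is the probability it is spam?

Let D = the rare event, + = positive/flagged.
P(D) = 1/40
P(+|D) = 94/100 = 47/50
P(+|D') = 3/100
P(+) = P(+|D)P(D) + P(+|D')P(D')
     = \frac{47}{50} × \frac{1}{40} + \frac{3}{100} × \frac{39}{40}
     = \frac{211}{4000}
P(D|+) = P(+|D)P(D)/P(+) = \frac{94}{211}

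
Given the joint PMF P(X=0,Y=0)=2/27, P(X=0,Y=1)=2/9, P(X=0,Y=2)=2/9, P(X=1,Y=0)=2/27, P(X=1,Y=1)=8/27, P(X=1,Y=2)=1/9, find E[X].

First find marginal of X:
P(X=0) = 14/27
P(X=1) = 13/27
E[X] = 0 × 14/27 + 1 × 13/27 = 13/27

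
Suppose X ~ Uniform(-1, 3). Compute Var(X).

For X ~ Uniform(-1, 3):
Var(X) = \frac{4}{3}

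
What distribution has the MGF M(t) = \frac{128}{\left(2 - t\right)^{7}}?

The MGF M(t) = \frac{128}{\left(2 - t\right)^{7}} is the standard form for the Gamma distribution.
Comparing with the known MGF formula identifies: Gamma(shape α=7, rate β=2)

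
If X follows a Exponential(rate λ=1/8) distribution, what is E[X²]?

Using the identity E[X²] = Var(X) + (E[X])²:
E[X] = 8
Var(X) = 64
E[X²] = 64 + (8)²
= 128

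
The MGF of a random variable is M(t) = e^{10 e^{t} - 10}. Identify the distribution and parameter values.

The MGF M(t) = e^{10 e^{t} - 10} is the standard form for the Poisson distribution.
Comparing with the known MGF formula identifies: Poisson(λ=10)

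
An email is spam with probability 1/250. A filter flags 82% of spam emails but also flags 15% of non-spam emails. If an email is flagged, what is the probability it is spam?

Let D = the rare event, + = positive/flagged.
P(D) = 1/250
P(+|D) = 82/100 = 41/50
P(+|D') = 15/100 = 3/20
P(+) = P(+|D)P(D) + P(+|D')P(D')
     = \frac{41}{50} × \frac{1}{250} + \frac{3}{20} × \frac{249}{250}
     = \frac{3817}{25000}
P(D|+) = P(+|D)P(D)/P(+) = \frac{82}{3817}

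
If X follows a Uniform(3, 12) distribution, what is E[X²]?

Using the identity E[X²] = Var(X) + (E[X])²:
E[X] = \frac{15}{2}
Var(X) = \frac{27}{4}
E[X²] = \frac{27}{4} + (\frac{15}{2})²
= 63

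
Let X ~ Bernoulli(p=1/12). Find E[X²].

Using the identity E[X²] = Var(X) + (E[X])²:
E[X] = \frac{1}{12}
Var(X) = \frac{11}{144}
E[X²] = \frac{11}{144} + (\frac{1}{12})²
= \frac{1}{12}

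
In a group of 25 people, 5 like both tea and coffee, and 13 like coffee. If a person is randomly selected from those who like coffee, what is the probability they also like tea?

P(A ∩ B) = 5/25 = 1/5
P(B) = 13/25
P(A|B) = P(A ∩ B) / P(B) = (1/5) / (13/25) = 5/13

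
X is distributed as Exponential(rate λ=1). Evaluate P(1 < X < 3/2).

P(1 < X < 3/2) = ∫_{1}^{3/2} f(x) dx
where f(x) = e^{- x}
= - \frac{1}{e^{\frac{3}{2}}} + e^{-1}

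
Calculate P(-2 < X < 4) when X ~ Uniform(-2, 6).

P(-2 < X < 4) = ∫_{-2}^{4} f(x) dx
where f(x) = \frac{1}{8}
= \frac{3}{4}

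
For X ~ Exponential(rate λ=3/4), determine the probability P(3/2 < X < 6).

P(3/2 < X < 6) = ∫_{3/2}^{6} f(x) dx
where f(x) = \frac{3 e^{- \frac{3 x}{4}}}{4}
= - \frac{1}{e^{\frac{9}{2}}} + e^{- \frac{9}{8}}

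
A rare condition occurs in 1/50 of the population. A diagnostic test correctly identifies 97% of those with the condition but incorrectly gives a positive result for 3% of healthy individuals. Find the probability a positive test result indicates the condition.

Let D = the rare event, + = positive/flagged.
P(D) = 1/50
P(+|D) = 97/100
P(+|D') = 3/100
P(+) = P(+|D)P(D) + P(+|D')P(D')
     = \frac{97}{100} × \frac{1}{50} + \frac{3}{100} × \frac{49}{50}
     = \frac{61}{1250}
P(D|+) = P(+|D)P(D)/P(+) = \frac{97}{244}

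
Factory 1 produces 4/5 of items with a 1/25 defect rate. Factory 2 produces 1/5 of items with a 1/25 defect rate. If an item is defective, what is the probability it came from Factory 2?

Using Bayes' theorem:
P(F1) = 4/5, P(D|F1) = 1/25
P(F2) = 1/5, P(D|F2) = 1/25
P(D) = P(D|F1)P(F1) + P(D|F2)P(F2)
     = \frac{1}{25}
P(F2|D) = P(D|F2)P(F2) / P(D)
= \frac{1}{5}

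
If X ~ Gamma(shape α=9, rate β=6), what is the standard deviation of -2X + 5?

For X ~ Gamma(shape α=9, rate β=6):
Var(X) = \frac{1}{4}
SD(X) = √(Var(X)) = √(\frac{1}{4}) = \frac{1}{2}
SD(-2X + 5) = |-2| × SD(X) = 2 × \frac{1}{2} = 1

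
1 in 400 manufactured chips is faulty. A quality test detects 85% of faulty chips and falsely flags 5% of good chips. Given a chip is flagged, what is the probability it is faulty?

Let D = the rare event, + = positive/flagged.
P(D) = 1/400
P(+|D) = 85/100 = 17/20
P(+|D') = 5/100 = 1/20
P(+) = P(+|D)P(D) + P(+|D')P(D')
     = \frac{17}{20} × \frac{1}{400} + \frac{1}{20} × \frac{399}{400}
     = \frac{13}{250}
P(D|+) = P(+|D)P(D)/P(+) = \frac{17}{416}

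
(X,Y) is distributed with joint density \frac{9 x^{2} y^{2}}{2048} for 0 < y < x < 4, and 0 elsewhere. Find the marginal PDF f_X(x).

f_X(x) = ∫_0^x \frac{9 x^{2} y^{2}}{2048} dy = \frac{3 x^{5}}{2048}
for 0 < x < 4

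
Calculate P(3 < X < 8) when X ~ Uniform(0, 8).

P(3 < X < 8) = ∫_{3}^{8} f(x) dx
where f(x) = \frac{1}{8}
= \frac{5}{8}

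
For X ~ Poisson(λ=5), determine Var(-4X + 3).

For X ~ Poisson(λ=5):
Var(X) = 5
Var(-4X + 3) = (-4)² × Var(X) = 16 × 5 = 80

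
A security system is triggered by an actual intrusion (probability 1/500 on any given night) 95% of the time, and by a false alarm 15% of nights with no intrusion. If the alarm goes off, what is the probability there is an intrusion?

Let D = the rare event, + = positive/flagged.
P(D) = 1/500
P(+|D) = 95/100 = 19/20
P(+|D') = 15/100 = 3/20
P(+) = P(+|D)P(D) + P(+|D')P(D')
     = \frac{19}{20} × \frac{1}{500} + \frac{3}{20} × \frac{499}{500}
     = \frac{379}{2500}
P(D|+) = P(+|D)P(D)/P(+) = \frac{19}{1516}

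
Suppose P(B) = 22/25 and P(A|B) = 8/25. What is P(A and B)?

By definition, P(A|B) = P(A ∩ B) / P(B)
So P(A ∩ B) = P(A|B) × P(B)
= 8/25 × 22/25
= 176/625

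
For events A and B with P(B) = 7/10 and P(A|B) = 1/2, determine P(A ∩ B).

By definition, P(A|B) = P(A ∩ B) / P(B)
So P(A ∩ B) = P(A|B) × P(B)
= 1/2 × 7/10
= 7/20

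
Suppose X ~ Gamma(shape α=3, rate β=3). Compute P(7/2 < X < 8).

P(7/2 < X < 8) = ∫_{7/2}^{8} f(x) dx
where f(x) = \frac{27 x^{2} e^{- 3 x}}{2}
= - \frac{313}{e^{24}} + \frac{533}{8 e^{\frac{21}{2}}}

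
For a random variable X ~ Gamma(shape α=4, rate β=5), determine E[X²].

Using the identity E[X²] = Var(X) + (E[X])²:
E[X] = \frac{4}{5}
Var(X) = \frac{4}{25}
E[X²] = \frac{4}{25} + (\frac{4}{5})²
= \frac{4}{5}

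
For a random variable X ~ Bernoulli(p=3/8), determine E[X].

For X ~ Bernoulli(p=3/8), the expected value is:
E[X] = \frac{3}{8}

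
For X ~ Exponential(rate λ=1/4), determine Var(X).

For X ~ Exponential(rate λ=1/4):
Var(X) = 16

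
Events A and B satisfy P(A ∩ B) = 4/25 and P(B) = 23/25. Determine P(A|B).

P(A|B) = P(A ∩ B) / P(B)
= (4/25) / (23/25)
= 4/23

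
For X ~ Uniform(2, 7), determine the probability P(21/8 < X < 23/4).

P(21/8 < X < 23/4) = ∫_{21/8}^{23/4} f(x) dx
where f(x) = \frac{1}{5}
= \frac{5}{8}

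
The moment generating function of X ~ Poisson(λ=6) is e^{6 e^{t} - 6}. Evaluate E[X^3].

To find E[X^3], compute M^(3)(0):
M^(1)(t) = 6 e^{t} e^{6 e^{t} - 6}
M^(2)(t) = 36 e^{2 t} e^{6 e^{t} - 6} + 6 e^{t} e^{6 e^{t} - 6}
M^(3)(t) = 216 e^{3 t} e^{6 e^{t} - 6} + 108 e^{2 t} e^{6 e^{t} - 6} + 6 e^{t} e^{6 e^{t} - 6}
M^(3)(0) = 330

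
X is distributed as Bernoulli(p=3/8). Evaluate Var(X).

For X ~ Bernoulli(p=3/8):
Var(X) = \frac{15}{64}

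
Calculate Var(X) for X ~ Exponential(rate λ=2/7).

For X ~ Exponential(rate λ=2/7):
Var(X) = \frac{49}{4}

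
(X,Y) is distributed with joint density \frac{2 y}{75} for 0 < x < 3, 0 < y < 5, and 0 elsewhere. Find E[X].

f_X(x) = ∫_0^5 \frac{2 y}{75} dy = \frac{1}{3}
E[X] = ∫_0^3 x × (\frac{1}{3}) dx = \frac{3}{2}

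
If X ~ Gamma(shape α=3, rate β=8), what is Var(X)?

For X ~ Gamma(shape α=3, rate β=8):
Var(X) = \frac{3}{64}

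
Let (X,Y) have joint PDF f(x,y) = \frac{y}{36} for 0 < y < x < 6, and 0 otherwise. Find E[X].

f_X(x) = ∫_0^x \frac{y}{36} dy = \frac{x^{2}}{72}
E[X] = ∫_0^6 x × (\frac{x^{2}}{72}) dx = \frac{9}{2}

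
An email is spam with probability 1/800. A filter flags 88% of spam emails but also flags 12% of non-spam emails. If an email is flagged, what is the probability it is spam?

Let D = the rare event, + = positive/flagged.
P(D) = 1/800
P(+|D) = 88/100 = 22/25
P(+|D') = 12/100 = 3/25
P(+) = P(+|D)P(D) + P(+|D')P(D')
     = \frac{22}{25} × \frac{1}{800} + \frac{3}{25} × \frac{799}{800}
     = \frac{2419}{20000}
P(D|+) = P(+|D)P(D)/P(+) = \frac{22}{2419}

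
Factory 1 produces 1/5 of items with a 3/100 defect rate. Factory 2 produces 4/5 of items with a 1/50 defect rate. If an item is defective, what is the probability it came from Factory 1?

Using Bayes' theorem:
P(F1) = 1/5, P(D|F1) = 3/100
P(F2) = 4/5, P(D|F2) = 1/50
P(D) = P(D|F1)P(F1) + P(D|F2)P(F2)
     = \frac{11}{500}
P(F1|D) = P(D|F1)P(F1) / P(D)
= \frac{3}{11}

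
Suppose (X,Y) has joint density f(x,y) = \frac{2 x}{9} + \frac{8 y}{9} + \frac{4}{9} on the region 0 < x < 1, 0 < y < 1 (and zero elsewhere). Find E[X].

E[X] = ∫_0^1 ∫_0^1 x × f(x,y) dy dx
= ∫_0^1 ∫_0^1 x × (\frac{2 x}{9} + \frac{8 y}{9} + \frac{4}{9}) dy dx
= \frac{14}{27}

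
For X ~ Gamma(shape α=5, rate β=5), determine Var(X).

For X ~ Gamma(shape α=5, rate β=5):
Var(X) = \frac{1}{5}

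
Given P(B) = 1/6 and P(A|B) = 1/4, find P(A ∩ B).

By definition, P(A|B) = P(A ∩ B) / P(B)
So P(A ∩ B) = P(A|B) × P(B)
= 1/4 × 1/6
= 1/24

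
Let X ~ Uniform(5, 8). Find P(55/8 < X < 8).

P(55/8 < X < 8) = ∫_{55/8}^{8} f(x) dx
where f(x) = \frac{1}{3}
= \frac{3}{8}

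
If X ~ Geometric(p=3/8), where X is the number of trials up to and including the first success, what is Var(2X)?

For X ~ Geometric(p=3/8), where X is the number of trials up to and including the first success:
Var(X) = \frac{40}{9}
Var(2X) = (2)² × Var(X) = 4 × \frac{40}{9} = \frac{160}{9}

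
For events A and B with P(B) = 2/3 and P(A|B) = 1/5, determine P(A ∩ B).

By definition, P(A|B) = P(A ∩ B) / P(B)
So P(A ∩ B) = P(A|B) × P(B)
= 1/5 × 2/3
= 2/15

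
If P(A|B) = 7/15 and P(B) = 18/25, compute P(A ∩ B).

By definition, P(A|B) = P(A ∩ B) / P(B)
So P(A ∩ B) = P(A|B) × P(B)
= 7/15 × 18/25
= 42/125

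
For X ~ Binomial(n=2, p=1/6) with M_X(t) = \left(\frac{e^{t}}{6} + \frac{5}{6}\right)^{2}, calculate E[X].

To find E[X], compute M^(1)(0):
M^(1)(t) = \frac{\left(\frac{e^{t}}{6} + \frac{5}{6}\right) e^{t}}{3}
M^(1)(0) = \frac{1}{3}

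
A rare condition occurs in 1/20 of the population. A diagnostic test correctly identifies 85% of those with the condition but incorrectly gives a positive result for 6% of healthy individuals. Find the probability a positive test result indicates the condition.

Let D = the rare event, + = positive/flagged.
P(D) = 1/20
P(+|D) = 85/100 = 17/20
P(+|D') = 6/100 = 3/50
P(+) = P(+|D)P(D) + P(+|D')P(D')
     = \frac{17}{20} × \frac{1}{20} + \frac{3}{50} × \frac{19}{20}
     = \frac{199}{2000}
P(D|+) = P(+|D)P(D)/P(+) = \frac{85}{199}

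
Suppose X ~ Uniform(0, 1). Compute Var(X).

For X ~ Uniform(0, 1):
Var(X) = \frac{1}{12}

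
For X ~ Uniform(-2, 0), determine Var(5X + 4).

For X ~ Uniform(-2, 0):
Var(X) = \frac{1}{3}
Var(5X + 4) = (5)² × Var(X) = 25 × \frac{1}{3} = \frac{25}{3}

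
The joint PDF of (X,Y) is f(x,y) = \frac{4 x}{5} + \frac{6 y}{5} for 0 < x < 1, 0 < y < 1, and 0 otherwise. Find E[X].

E[X] = ∫_0^1 ∫_0^1 x × f(x,y) dy dx
= ∫_0^1 ∫_0^1 x × (\frac{4 x}{5} + \frac{6 y}{5}) dy dx
= \frac{17}{30}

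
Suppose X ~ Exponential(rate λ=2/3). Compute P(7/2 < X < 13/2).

P(7/2 < X < 13/2) = ∫_{7/2}^{13/2} f(x) dx
where f(x) = \frac{2 e^{- \frac{2 x}{3}}}{3}
= - \frac{1 - e^{2}}{e^{\frac{13}{3}}}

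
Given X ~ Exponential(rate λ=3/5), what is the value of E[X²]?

Using the identity E[X²] = Var(X) + (E[X])²:
E[X] = \frac{5}{3}
Var(X) = \frac{25}{9}
E[X²] = \frac{25}{9} + (\frac{5}{3})²
= \frac{50}{9}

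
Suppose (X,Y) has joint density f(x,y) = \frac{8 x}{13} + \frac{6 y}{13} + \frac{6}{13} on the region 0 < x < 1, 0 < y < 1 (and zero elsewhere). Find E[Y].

E[Y] = ∫_0^1 ∫_0^1 y × f(x,y) dx dy
= \frac{7}{13}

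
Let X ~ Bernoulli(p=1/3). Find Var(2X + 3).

For X ~ Bernoulli(p=1/3):
Var(X) = \frac{2}{9}
Var(2X + 3) = (2)² × Var(X) = 4 × \frac{2}{9} = \frac{8}{9}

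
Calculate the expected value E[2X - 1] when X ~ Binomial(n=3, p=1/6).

For X ~ Binomial(n=3, p=1/6):
E[X] = \frac{1}{2}
E[2X - 1] = 2 × E[X] - 1 = 0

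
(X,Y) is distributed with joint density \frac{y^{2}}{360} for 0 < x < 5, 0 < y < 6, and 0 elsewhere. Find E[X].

f_X(x) = ∫_0^6 \frac{y^{2}}{360} dy = \frac{1}{5}
E[X] = ∫_0^5 x × (\frac{1}{5}) dx = \frac{5}{2}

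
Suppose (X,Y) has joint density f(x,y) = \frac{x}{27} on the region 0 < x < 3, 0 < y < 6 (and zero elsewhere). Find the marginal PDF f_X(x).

f_X(x) = ∫_0^6 f(x,y) dy
= ∫_0^6 \frac{x}{27} dy
= \frac{2 x}{9} for 0 < x < 3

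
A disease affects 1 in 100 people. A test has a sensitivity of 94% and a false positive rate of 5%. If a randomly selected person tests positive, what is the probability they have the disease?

Let D = the rare event, + = positive/flagged.
P(D) = 1/100
P(+|D) = 94/100 = 47/50
P(+|D') = 5/100 = 1/20
P(+) = P(+|D)P(D) + P(+|D')P(D')
     = \frac{47}{50} × \frac{1}{100} + \frac{1}{20} × \frac{99}{100}
     = \frac{589}{10000}
P(D|+) = P(+|D)P(D)/P(+) = \frac{94}{589}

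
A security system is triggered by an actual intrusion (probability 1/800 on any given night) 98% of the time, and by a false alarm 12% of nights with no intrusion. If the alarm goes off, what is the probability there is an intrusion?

Let D = the rare event, + = positive/flagged.
P(D) = 1/800
P(+|D) = 98/100 = 49/50
P(+|D') = 12/100 = 3/25
P(+) = P(+|D)P(D) + P(+|D')P(D')
     = \frac{49}{50} × \frac{1}{800} + \frac{3}{25} × \frac{799}{800}
     = \frac{4843}{40000}
P(D|+) = P(+|D)P(D)/P(+) = \frac{49}{4843}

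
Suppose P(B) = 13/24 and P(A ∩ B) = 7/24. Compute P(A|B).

P(A|B) = P(A ∩ B) / P(B)
= (7/24) / (13/24)
= 7/13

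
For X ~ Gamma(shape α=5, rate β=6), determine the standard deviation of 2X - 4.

For X ~ Gamma(shape α=5, rate β=6):
Var(X) = \frac{5}{36}
SD(X) = √(Var(X)) = √(\frac{5}{36}) = \frac{\sqrt{5}}{6}
SD(2X - 4) = |2| × SD(X) = 2 × \frac{\sqrt{5}}{6} = \frac{\sqrt{5}}{3}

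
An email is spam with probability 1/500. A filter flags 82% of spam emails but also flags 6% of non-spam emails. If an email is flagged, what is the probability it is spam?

Let D = the rare event, + = positive/flagged.
P(D) = 1/500
P(+|D) = 82/100 = 41/50
P(+|D') = 6/100 = 3/50
P(+) = P(+|D)P(D) + P(+|D')P(D')
     = \frac{41}{50} × \frac{1}{500} + \frac{3}{50} × \frac{499}{500}
     = \frac{769}{12500}
P(D|+) = P(+|D)P(D)/P(+) = \frac{41}{1538}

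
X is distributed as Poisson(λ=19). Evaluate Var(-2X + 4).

For X ~ Poisson(λ=19):
Var(X) = 19
Var(-2X + 4) = (-2)² × Var(X) = 4 × 19 = 76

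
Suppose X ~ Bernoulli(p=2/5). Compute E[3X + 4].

For X ~ Bernoulli(p=2/5):
E[X] = \frac{2}{5}
E[3X + 4] = 3 × E[X] + 4 = \frac{26}{5}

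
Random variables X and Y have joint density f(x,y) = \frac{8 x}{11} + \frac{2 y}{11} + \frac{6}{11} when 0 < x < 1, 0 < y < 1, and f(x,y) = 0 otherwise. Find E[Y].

E[Y] = ∫_0^1 ∫_0^1 y × f(x,y) dx dy
= \frac{17}{33}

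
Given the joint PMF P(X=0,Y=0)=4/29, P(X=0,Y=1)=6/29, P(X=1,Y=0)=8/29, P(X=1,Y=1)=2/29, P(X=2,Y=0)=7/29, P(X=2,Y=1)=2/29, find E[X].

First find marginal of X:
P(X=0) = 10/29
P(X=1) = 10/29
P(X=2) = 9/29
E[X] = 0 × 10/29 + 1 × 10/29 + 2 × 9/29 = 28/29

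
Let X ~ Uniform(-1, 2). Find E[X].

For X ~ Uniform(-1, 2), the expected value is:
E[X] = \frac{1}{2}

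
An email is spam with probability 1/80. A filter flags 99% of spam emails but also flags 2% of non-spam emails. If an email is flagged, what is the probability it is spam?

Let D = the rare event, + = positive/flagged.
P(D) = 1/80
P(+|D) = 99/100
P(+|D') = 2/100 = 1/50
P(+) = P(+|D)P(D) + P(+|D')P(D')
     = \frac{99}{100} × \frac{1}{80} + \frac{1}{50} × \frac{79}{80}
     = \frac{257}{8000}
P(D|+) = P(+|D)P(D)/P(+) = \frac{99}{257}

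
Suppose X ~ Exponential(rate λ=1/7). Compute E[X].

For X ~ Exponential(rate λ=1/7), the expected value is:
E[X] = 7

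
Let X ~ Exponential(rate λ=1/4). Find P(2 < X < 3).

P(2 < X < 3) = ∫_{2}^{3} f(x) dx
where f(x) = \frac{e^{- \frac{x}{4}}}{4}
= - \frac{1}{e^{\frac{3}{4}}} + e^{- \frac{1}{2}}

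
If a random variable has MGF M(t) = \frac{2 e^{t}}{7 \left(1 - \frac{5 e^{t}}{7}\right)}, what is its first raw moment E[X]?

To find E[X], compute M^(1)(0):
M^(1)(t) = \frac{2 e^{t}}{7 \left(1 - \frac{5 e^{t}}{7}\right)} + \frac{10 e^{2 t}}{49 \left(1 - \frac{5 e^{t}}{7}\right)^{2}}
M^(1)(0) = \frac{7}{2}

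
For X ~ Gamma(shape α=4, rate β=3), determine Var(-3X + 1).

For X ~ Gamma(shape α=4, rate β=3):
Var(X) = \frac{4}{9}
Var(-3X + 1) = (-3)² × Var(X) = 9 × \frac{4}{9} = 4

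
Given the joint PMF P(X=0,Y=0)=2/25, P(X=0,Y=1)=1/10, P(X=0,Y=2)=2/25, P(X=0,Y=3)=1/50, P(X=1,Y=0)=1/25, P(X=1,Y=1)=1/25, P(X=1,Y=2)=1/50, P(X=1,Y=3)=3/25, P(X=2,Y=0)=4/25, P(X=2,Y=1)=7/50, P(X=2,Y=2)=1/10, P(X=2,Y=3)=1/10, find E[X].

First find marginal of X:
P(X=0) = 7/25
P(X=1) = 11/50
P(X=2) = 1/2
E[X] = 0 × 7/25 + 1 × 11/50 + 2 × 1/2 = 61/50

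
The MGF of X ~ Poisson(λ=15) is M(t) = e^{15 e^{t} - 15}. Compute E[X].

To find E[X], compute M^(1)(0):
M^(1)(t) = 15 e^{t} e^{15 e^{t} - 15}
M^(1)(0) = 15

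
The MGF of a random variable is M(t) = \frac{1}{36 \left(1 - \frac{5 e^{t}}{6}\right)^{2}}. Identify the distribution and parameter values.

The MGF M(t) = \frac{1}{36 \left(1 - \frac{5 e^{t}}{6}\right)^{2}} is the standard form for the NegativeBinomial distribution.
Comparing with the known MGF formula identifies: NegBin(r=2, p=1/6), X = failures before r-th success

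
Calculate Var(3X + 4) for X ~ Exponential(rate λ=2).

For X ~ Exponential(rate λ=2):
Var(X) = \frac{1}{4}
Var(3X + 4) = (3)² × Var(X) = 9 × \frac{1}{4} = \frac{9}{4}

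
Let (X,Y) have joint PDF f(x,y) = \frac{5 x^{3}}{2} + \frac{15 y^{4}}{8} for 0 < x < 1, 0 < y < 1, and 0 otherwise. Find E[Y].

E[Y] = ∫_0^1 ∫_0^1 y × f(x,y) dx dy
= \frac{5}{8}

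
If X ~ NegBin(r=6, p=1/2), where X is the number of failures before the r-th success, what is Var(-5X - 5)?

For X ~ NegBin(r=6, p=1/2), where X is the number of failures before the r-th success:
Var(X) = 12
Var(-5X - 5) = (-5)² × Var(X) = 25 × 12 = 300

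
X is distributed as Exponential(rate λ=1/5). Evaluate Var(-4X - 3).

For X ~ Exponential(rate λ=1/5):
Var(X) = 25
Var(-4X - 3) = (-4)² × Var(X) = 16 × 25 = 400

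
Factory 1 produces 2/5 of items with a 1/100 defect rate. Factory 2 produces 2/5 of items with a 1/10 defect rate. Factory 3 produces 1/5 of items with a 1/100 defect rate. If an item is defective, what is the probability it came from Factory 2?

Using Bayes' theorem:
P(F1) = 2/5, P(D|F1) = 1/100
P(F2) = 2/5, P(D|F2) = 1/10
P(F3) = 1/5, P(D|F3) = 1/100
P(D) = P(D|F1)P(F1) + P(D|F2)P(F2) + P(D|F3)P(F3)
     = \frac{23}{500}
P(F2|D) = P(D|F2)P(F2) / P(D)
= \frac{20}{23}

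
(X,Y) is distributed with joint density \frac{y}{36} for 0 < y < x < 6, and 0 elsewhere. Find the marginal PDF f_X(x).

f_X(x) = ∫_0^x \frac{y}{36} dy = \frac{x^{2}}{72}
for 0 < x < 6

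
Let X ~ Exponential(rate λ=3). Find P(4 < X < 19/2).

P(4 < X < 19/2) = ∫_{4}^{19/2} f(x) dx
where f(x) = 3 e^{- 3 x}
= - \frac{1}{e^{\frac{57}{2}}} + e^{-12}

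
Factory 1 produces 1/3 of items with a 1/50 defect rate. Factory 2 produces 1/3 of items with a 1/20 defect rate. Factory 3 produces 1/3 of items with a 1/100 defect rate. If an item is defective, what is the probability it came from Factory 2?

Using Bayes' theorem:
P(F1) = 1/3, P(D|F1) = 1/50
P(F2) = 1/3, P(D|F2) = 1/20
P(F3) = 1/3, P(D|F3) = 1/100
P(D) = P(D|F1)P(F1) + P(D|F2)P(F2) + P(D|F3)P(F3)
     = \frac{2}{75}
P(F2|D) = P(D|F2)P(F2) / P(D)
= \frac{5}{8}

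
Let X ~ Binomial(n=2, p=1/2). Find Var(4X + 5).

For X ~ Binomial(n=2, p=1/2):
Var(X) = \frac{1}{2}
Var(4X + 5) = (4)² × Var(X) = 16 × \frac{1}{2} = 8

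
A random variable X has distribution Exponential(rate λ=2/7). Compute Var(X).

For X ~ Exponential(rate λ=2/7):
Var(X) = \frac{49}{4}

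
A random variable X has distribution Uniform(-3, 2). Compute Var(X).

For X ~ Uniform(-3, 2):
Var(X) = \frac{25}{12}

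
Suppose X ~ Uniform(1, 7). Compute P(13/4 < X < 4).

P(13/4 < X < 4) = ∫_{13/4}^{4} f(x) dx
where f(x) = \frac{1}{6}
= \frac{1}{8}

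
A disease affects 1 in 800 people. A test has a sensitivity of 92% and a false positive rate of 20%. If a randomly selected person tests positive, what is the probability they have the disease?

Let D = the rare event, + = positive/flagged.
P(D) = 1/800
P(+|D) = 92/100 = 23/25
P(+|D') = 20/100 = 1/5
P(+) = P(+|D)P(D) + P(+|D')P(D')
     = \frac{23}{25} × \frac{1}{800} + \frac{1}{5} × \frac{799}{800}
     = \frac{2009}{10000}
P(D|+) = P(+|D)P(D)/P(+) = \frac{23}{4018}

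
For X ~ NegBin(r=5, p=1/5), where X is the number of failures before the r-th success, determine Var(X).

For X ~ NegBin(r=5, p=1/5), where X is the number of failures before the r-th success:
Var(X) = 100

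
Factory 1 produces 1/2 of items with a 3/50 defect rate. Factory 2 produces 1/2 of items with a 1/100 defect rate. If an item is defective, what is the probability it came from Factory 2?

Using Bayes' theorem:
P(F1) = 1/2, P(D|F1) = 3/50
P(F2) = 1/2, P(D|F2) = 1/100
P(D) = P(D|F1)P(F1) + P(D|F2)P(F2)
     = \frac{7}{200}
P(F2|D) = P(D|F2)P(F2) / P(D)
= \frac{1}{7}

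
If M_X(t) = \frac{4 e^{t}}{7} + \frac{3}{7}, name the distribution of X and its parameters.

The MGF M(t) = \frac{4 e^{t}}{7} + \frac{3}{7} is the standard form for the Bernoulli distribution.
Comparing with the known MGF formula identifies: Bernoulli(p=4/7)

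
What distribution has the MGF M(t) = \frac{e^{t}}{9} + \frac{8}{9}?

The MGF M(t) = \frac{e^{t}}{9} + \frac{8}{9} is the standard form for the Bernoulli distribution.
Comparing with the known MGF formula identifies: Bernoulli(p=1/9)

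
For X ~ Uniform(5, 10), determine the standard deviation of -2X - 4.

For X ~ Uniform(5, 10):
Var(X) = \frac{25}{12}
SD(X) = √(Var(X)) = √(\frac{25}{12}) = \frac{5 \sqrt{3}}{6}
SD(-2X - 4) = |-2| × SD(X) = 2 × \frac{5 \sqrt{3}}{6} = \frac{5 \sqrt{3}}{3}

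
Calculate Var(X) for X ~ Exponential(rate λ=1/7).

For X ~ Exponential(rate λ=1/7):
Var(X) = 49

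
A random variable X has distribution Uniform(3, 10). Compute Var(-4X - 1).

For X ~ Uniform(3, 10):
Var(X) = \frac{49}{12}
Var(-4X - 1) = (-4)² × Var(X) = 16 × \frac{49}{12} = \frac{196}{3}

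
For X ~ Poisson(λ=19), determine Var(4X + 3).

For X ~ Poisson(λ=19):
Var(X) = 19
Var(4X + 3) = (4)² × Var(X) = 16 × 19 = 304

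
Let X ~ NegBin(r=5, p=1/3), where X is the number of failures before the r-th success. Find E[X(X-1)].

E[X(X-1)] = E[X² - X] = E[X²] - E[X]
E[X] = 10
E[X²] = Var(X) + (E[X])² = 30 + (10)² = 130
E[X(X-1)] = 130 - 10 = 120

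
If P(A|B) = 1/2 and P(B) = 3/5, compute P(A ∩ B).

By definition, P(A|B) = P(A ∩ B) / P(B)
So P(A ∩ B) = P(A|B) × P(B)
= 1/2 × 3/5
= 3/10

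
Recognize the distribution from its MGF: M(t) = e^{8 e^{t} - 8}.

The MGF M(t) = e^{8 e^{t} - 8} is the standard form for the Poisson distribution.
Comparing with the known MGF formula identifies: Poisson(λ=8)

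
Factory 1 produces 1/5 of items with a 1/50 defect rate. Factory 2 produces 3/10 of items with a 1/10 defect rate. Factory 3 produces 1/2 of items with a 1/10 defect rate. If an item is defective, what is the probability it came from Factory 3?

Using Bayes' theorem:
P(F1) = 1/5, P(D|F1) = 1/50
P(F2) = 3/10, P(D|F2) = 1/10
P(F3) = 1/2, P(D|F3) = 1/10
P(D) = P(D|F1)P(F1) + P(D|F2)P(F2) + P(D|F3)P(F3)
     = \frac{21}{250}
P(F3|D) = P(D|F3)P(F3) / P(D)
= \frac{25}{42}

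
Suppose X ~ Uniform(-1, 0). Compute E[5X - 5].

For X ~ Uniform(-1, 0):
E[X] = - \frac{1}{2}
E[5X - 5] = 5 × E[X] - 5 = - \frac{15}{2}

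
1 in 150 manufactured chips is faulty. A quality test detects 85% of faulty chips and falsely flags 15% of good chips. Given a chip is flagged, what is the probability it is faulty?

Let D = the rare event, + = positive/flagged.
P(D) = 1/150
P(+|D) = 85/100 = 17/20
P(+|D') = 15/100 = 3/20
P(+) = P(+|D)P(D) + P(+|D')P(D')
     = \frac{17}{20} × \frac{1}{150} + \frac{3}{20} × \frac{149}{150}
     = \frac{58}{375}
P(D|+) = P(+|D)P(D)/P(+) = \frac{17}{464}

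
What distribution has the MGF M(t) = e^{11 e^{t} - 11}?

The MGF M(t) = e^{11 e^{t} - 11} is the standard form for the Poisson distribution.
Comparing with the known MGF formula identifies: Poisson(λ=11)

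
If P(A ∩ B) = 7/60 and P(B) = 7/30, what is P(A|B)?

P(A|B) = P(A ∩ B) / P(B)
= (7/60) / (7/30)
= 1/2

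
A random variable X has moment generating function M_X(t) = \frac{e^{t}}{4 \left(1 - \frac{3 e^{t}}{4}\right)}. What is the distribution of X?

The MGF M(t) = \frac{e^{t}}{4 \left(1 - \frac{3 e^{t}}{4}\right)} is the standard form for the Geometric distribution.
Comparing with the known MGF formula identifies: Geometric(p=1/4), X = trial number of first success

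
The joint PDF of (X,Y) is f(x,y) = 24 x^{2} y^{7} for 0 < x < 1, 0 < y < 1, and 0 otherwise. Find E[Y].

E[Y] = ∫_0^1 ∫_0^1 y × f(x,y) dx dy
= \frac{8}{9}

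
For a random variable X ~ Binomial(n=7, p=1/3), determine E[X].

For X ~ Binomial(n=7, p=1/3), the expected value is:
E[X] = \frac{7}{3}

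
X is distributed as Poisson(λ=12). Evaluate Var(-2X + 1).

For X ~ Poisson(λ=12):
Var(X) = 12
Var(-2X + 1) = (-2)² × Var(X) = 4 × 12 = 48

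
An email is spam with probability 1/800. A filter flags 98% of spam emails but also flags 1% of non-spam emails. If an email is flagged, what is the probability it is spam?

Let D = the rare event, + = positive/flagged.
P(D) = 1/800
P(+|D) = 98/100 = 49/50
P(+|D') = 1/100
P(+) = P(+|D)P(D) + P(+|D')P(D')
     = \frac{49}{50} × \frac{1}{800} + \frac{1}{100} × \frac{799}{800}
     = \frac{897}{80000}
P(D|+) = P(+|D)P(D)/P(+) = \frac{98}{897}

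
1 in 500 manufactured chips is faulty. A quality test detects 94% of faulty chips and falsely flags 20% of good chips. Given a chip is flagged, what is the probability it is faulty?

Let D = the rare event, + = positive/flagged.
P(D) = 1/500
P(+|D) = 94/100 = 47/50
P(+|D') = 20/100 = 1/5
P(+) = P(+|D)P(D) + P(+|D')P(D')
     = \frac{47}{50} × \frac{1}{500} + \frac{1}{5} × \frac{499}{500}
     = \frac{5037}{25000}
P(D|+) = P(+|D)P(D)/P(+) = \frac{47}{5037}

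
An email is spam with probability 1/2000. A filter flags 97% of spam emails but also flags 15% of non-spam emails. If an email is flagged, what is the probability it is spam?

Let D = the rare event, + = positive/flagged.
P(D) = 1/2000
P(+|D) = 97/100
P(+|D') = 15/100 = 3/20
P(+) = P(+|D)P(D) + P(+|D')P(D')
     = \frac{97}{100} × \frac{1}{2000} + \frac{3}{20} × \frac{1999}{2000}
     = \frac{15041}{100000}
P(D|+) = P(+|D)P(D)/P(+) = \frac{97}{30082}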